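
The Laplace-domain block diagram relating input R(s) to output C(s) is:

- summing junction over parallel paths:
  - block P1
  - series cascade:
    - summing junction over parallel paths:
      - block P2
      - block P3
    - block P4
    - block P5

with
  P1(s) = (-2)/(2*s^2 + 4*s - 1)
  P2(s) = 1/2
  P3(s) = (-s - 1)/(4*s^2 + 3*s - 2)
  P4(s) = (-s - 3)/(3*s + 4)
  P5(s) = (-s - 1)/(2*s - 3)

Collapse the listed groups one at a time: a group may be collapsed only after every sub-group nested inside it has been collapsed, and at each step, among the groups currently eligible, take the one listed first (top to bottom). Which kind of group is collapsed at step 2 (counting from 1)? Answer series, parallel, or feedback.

[1] sum the parallel branches P2, P3
[2] reduce the series chain (P2+P3), P4, P5
[3] reduce the parallel group P1, ((P2+P3)*P4*P5)
The group at step 2 is a series group.

Hence the answer: series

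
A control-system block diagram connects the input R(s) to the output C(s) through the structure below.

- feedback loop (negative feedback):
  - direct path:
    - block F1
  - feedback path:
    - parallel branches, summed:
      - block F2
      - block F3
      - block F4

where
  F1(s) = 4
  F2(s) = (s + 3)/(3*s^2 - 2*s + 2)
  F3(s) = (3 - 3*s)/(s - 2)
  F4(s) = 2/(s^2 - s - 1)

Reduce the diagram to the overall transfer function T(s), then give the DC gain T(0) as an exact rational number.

(1) reduce the parallel group F2, F3, F4, giving (-9*s^5 + 25*s^4 - 12*s^3 - 21*s^2 + 23*s - 8)/(3*s^5 - 11*s^4 + 11*s^3 - 2*s^2 - 2*s + 4)
(2) apply the feedback formula to F1, (F2+F3+F4), giving (-12*s^5 + 44*s^4 - 44*s^3 + 8*s^2 + 8*s - 16)/(33*s^5 - 89*s^4 + 37*s^3 + 86*s^2 - 90*s + 28)
Evaluating the step-2 result (the overall T(s)) at s = 0 gives T(0) = -16/28 = -4/7.

Answer: -4/7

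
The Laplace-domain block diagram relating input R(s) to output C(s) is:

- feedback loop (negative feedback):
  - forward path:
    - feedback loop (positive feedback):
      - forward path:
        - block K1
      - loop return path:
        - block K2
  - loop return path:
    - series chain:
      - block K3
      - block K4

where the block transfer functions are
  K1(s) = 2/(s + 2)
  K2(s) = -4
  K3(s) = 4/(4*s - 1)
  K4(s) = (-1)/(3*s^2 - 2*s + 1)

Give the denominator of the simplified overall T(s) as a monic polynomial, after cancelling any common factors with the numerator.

Reducing step by step:

Step 1 - feedback reduction of K1, K2 gives 2/(s + 10)
Step 2 - reduce the series chain K3, K4 gives (-4)/(12*s^3 - 11*s^2 + 6*s - 1)
Step 3 - collapse the loop ([K1/(1-K1*K2)] forward, (K3*K4) return) gives (24*s^3 - 22*s^2 + 12*s - 2)/(12*s^4 + 109*s^3 - 104*s^2 + 59*s - 18)
That last expression is T(s), already simplified. Scaling its denominator by 1/12 (the reciprocal of the leading coefficient) yields the monic denominator.

Answer: s^4 + 109*s^3/12 - 26*s^2/3 + 59*s/12 - 3/2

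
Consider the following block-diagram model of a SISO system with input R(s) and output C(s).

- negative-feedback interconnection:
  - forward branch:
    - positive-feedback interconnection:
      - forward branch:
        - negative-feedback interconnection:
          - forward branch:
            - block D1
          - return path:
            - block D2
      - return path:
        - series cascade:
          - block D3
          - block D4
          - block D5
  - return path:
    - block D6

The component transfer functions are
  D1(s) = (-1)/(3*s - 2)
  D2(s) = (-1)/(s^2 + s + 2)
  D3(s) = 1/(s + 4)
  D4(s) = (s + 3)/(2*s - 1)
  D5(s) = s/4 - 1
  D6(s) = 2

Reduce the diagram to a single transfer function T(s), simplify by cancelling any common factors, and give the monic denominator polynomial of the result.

Answer: s^5 + 77*s^4/24 - 5*s^3/2 + 5*s^2/24 - 121*s/12 + 11/3

Working:
Step 1 - apply the feedback formula to D1, D2 -> (-s^2 - s - 2)/(3*s^3 + s^2 + 4*s - 3)
Step 2 - combine D3, D4, D5 in series -> (s^2 - s - 12)/(8*s^2 + 28*s - 16)
Step 3 - collapse the loop ([D1/(1+D1*D2)] forward, (D3*D4*D5) return) -> (-8*s^4 - 36*s^3 - 28*s^2 - 40*s + 32)/(24*s^5 + 93*s^4 + 12*s^3 + 61*s^2 - 162*s + 24)
Step 4 - apply the feedback formula to [[D1/(1+D1*D2)]/(1-[D1/(1+D1*D2)]*(D3*D4*D5))], D6 -> (-8*s^4 - 36*s^3 - 28*s^2 - 40*s + 32)/(24*s^5 + 77*s^4 - 60*s^3 + 5*s^2 - 242*s + 88)
The result of step 4 is T(s) in lowest terms. Its denominator has leading coefficient 24; dividing the denominator through by 24 makes it monic.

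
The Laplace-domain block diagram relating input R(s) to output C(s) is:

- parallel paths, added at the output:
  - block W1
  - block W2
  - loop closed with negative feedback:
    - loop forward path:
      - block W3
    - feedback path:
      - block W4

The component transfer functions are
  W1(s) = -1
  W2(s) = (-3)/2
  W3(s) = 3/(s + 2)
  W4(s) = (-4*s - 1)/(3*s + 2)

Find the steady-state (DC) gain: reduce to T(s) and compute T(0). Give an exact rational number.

First reduce the diagram to T(s).

(1) close the feedback loop around W3, W4: (9*s + 6)/(3*s^2 - 4*s + 1)
(2) parallel reduction of W1, W2, [W3/(1+W3*W4)]: (-15*s^2 + 38*s + 7)/(6*s^2 - 8*s + 2)
The step-2 result is T(s). Setting s = 0: T(0) = 7/2.

Answer: 7/2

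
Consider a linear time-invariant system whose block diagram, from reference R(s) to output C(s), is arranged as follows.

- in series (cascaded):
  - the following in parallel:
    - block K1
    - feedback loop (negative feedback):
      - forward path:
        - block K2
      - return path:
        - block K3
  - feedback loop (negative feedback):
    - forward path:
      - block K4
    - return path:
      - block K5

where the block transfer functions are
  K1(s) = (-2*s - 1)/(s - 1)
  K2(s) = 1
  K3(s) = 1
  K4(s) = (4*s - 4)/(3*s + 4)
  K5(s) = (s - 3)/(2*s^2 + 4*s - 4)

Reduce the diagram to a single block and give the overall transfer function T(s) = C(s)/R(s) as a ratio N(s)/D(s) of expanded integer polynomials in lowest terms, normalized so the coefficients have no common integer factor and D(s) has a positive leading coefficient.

Step 1. reduce the feedback loop with forward K2 and return K3 gives 1/2
Step 2. reduce the parallel group K1, [K2/(1+K2*K3)] gives (-3*s - 3)/(2*s - 2)
Step 3. feedback reduction of K4, K5 gives (4*s^3 + 4*s^2 - 16*s + 8)/(3*s^3 + 12*s^2 - 6*s - 2)
Step 4. reduce the series chain (K1+[K2/(1+K2*K3)]), [K4/(1+K4*K5)], giving the overall T(s)

Therefore the answer is (-6*s^3 - 18*s^2 + 12)/(3*s^3 + 12*s^2 - 6*s - 2).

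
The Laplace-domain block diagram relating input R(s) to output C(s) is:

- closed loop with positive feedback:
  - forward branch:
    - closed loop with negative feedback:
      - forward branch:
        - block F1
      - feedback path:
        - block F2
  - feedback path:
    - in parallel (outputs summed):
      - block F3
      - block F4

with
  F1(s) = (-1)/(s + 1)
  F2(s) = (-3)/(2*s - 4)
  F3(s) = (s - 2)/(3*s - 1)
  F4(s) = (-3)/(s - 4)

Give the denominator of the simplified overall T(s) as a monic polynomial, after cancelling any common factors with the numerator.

The answer is s^4 - 5*s^3 - s^2/2 + 29*s/2 - 8.

Reasoning:
Step 1. close the feedback loop around F1, F2: (4 - 2*s)/(2*s^2 - 2*s - 1)
Step 2. sum the parallel branches F3, F4: (s^2 - 15*s + 11)/(3*s^2 - 13*s + 4)
Step 3. close the feedback loop around [F1/(1+F1*F2)], (F3+F4): (-6*s^3 + 38*s^2 - 60*s + 16)/(6*s^4 - 30*s^3 - 3*s^2 + 87*s - 48)
T(s) is the step-3 result (common factors already cancelled). Leading coefficient of the denominator: 6. Divide through by 6 for the monic polynomial.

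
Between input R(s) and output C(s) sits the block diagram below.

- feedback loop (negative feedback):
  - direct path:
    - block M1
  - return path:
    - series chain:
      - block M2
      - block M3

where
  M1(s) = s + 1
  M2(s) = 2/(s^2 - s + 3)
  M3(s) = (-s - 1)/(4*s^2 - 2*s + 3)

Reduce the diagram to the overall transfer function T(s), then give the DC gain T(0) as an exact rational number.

First reduce the diagram to T(s).

Step 1: cascade M2, M3; result (-2*s - 2)/(4*s^4 - 6*s^3 + 17*s^2 - 9*s + 9)
Step 2: collapse the loop (M1 forward, (M2*M3) return); result (4*s^5 - 2*s^4 + 11*s^3 + 8*s^2 + 9)/(4*s^4 - 6*s^3 + 15*s^2 - 13*s + 7)
That last expression is T(s); at s = 0 only the constant terms survive, so T(0) = 9/7.

Answer: 9/7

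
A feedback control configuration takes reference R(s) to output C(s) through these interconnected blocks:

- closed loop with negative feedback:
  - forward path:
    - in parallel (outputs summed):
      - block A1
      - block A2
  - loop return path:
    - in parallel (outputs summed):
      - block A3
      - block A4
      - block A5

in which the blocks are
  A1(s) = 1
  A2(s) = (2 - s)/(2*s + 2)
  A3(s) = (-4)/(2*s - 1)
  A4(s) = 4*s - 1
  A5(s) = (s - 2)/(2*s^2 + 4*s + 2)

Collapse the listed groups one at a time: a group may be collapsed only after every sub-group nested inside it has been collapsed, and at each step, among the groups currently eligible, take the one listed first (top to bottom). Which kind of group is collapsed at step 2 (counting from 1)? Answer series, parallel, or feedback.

The answer is parallel.

Reasoning:
[1] sum the parallel branches A1, A2
[2] reduce the parallel group A3, A4, A5
[3] apply the feedback formula to (A1+A2), (A3+A4+A5)
At step 2 the group reduced is parallel.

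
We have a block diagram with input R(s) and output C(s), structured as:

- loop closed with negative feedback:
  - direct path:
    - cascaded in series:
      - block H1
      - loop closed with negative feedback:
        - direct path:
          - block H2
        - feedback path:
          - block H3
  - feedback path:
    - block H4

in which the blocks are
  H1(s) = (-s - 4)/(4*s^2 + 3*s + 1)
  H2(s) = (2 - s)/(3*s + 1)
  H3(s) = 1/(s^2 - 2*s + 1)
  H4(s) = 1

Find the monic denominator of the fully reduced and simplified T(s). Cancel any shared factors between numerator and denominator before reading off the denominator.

Answer: s^5 - 5*s^4/6 - s^3 - s^2/3 + 9*s/4 - 5/12

Working:
[1] collapse the loop (H2 forward, H3 return): (-s^3 + 4*s^2 - 5*s + 2)/(3*s^3 - 5*s^2 + 3)
[2] multiply H1, [H2/(1+H2*H3)] (series): (s^4 - 11*s^2 + 18*s - 8)/(12*s^5 - 11*s^4 - 12*s^3 + 7*s^2 + 9*s + 3)
[3] collapse the loop ((H1*[H2/(1+H2*H3)]) forward, H4 return): (s^4 - 11*s^2 + 18*s - 8)/(12*s^5 - 10*s^4 - 12*s^3 - 4*s^2 + 27*s - 5)
No further cancellation is possible in the step-3 result, so that is T(s). Its denominator becomes monic after dividing by the leading coefficient 12.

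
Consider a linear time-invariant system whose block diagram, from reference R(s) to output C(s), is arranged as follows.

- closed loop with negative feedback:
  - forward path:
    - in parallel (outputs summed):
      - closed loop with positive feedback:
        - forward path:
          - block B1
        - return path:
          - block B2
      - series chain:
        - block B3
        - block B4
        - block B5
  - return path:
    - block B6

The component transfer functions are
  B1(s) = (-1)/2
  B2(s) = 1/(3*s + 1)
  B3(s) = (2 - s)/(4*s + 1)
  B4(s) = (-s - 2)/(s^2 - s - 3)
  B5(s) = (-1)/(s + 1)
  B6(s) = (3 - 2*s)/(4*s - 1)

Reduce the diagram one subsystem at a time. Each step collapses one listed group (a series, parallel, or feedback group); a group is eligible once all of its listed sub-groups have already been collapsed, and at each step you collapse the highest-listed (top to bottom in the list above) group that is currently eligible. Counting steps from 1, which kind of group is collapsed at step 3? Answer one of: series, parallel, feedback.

Answer: parallel

Working:
Step 1 - apply the feedback formula to B1, B2
Step 2 - series reduction of B3, B4, B5
Step 3 - reduce the parallel group [B1/(1-B1*B2)], (B3*B4*B5)
Step 4 - close the feedback loop around ([B1/(1-B1*B2)]+(B3*B4*B5)), B6
At step 3 the group reduced is parallel.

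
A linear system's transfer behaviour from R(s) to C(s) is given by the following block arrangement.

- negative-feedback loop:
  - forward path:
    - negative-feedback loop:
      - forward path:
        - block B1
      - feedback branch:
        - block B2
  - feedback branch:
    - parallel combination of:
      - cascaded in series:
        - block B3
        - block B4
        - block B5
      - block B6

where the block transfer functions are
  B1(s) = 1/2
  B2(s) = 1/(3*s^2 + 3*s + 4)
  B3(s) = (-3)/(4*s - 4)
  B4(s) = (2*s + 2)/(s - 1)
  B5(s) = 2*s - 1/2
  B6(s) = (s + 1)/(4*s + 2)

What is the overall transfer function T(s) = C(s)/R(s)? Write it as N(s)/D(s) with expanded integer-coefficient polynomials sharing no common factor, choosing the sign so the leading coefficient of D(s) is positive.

Step 1. apply the feedback formula to B1, B2 gives (3*s^2 + 3*s + 4)/(6*s^2 + 6*s + 9)
Step 2. series reduction of B3, B4, B5 gives (-12*s^2 - 9*s + 3)/(4*s^2 - 8*s + 4)
Step 3. reduce the parallel group (B3*B4*B5), B6 gives (-22*s^3 - 32*s^2 - 5*s + 5)/(8*s^3 - 12*s^2 + 4)
Step 4. collapse the loop ([B1/(1+B1*B2)] forward, ((B3*B4*B5)+B6) return): this yields T(s), and no further normalization is needed

Hence the answer: (-24*s^5 + 12*s^4 + 4*s^3 + 36*s^2 - 12*s - 16)/(18*s^5 + 186*s^4 + 199*s^3 + 212*s^2 - 19*s - 56)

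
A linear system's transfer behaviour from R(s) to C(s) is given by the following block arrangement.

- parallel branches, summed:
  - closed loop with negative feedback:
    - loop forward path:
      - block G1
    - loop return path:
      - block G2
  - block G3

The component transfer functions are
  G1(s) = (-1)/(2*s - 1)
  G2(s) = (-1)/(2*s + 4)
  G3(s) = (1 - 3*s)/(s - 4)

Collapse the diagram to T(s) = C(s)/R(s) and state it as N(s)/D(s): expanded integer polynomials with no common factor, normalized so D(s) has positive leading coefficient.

Answer: (-12*s^3 - 16*s^2 + 19*s + 13)/(4*s^3 - 10*s^2 - 27*s + 12)

Working:
Step 1 - close the feedback loop around G1, G2 -> (-2*s - 4)/(4*s^2 + 6*s - 3)
Step 2 - combine [G1/(1+G1*G2)], G3 in parallel; the result is T(s) itself (integer coefficients, no common factor, positive leading denominator coefficient)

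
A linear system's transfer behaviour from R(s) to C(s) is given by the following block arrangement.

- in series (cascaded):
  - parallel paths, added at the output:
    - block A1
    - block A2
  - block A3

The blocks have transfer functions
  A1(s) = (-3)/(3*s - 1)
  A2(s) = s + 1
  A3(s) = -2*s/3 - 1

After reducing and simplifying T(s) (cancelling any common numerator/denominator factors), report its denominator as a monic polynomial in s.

The answer is s - 1/3.

Reasoning:
Step 1. add A1, A2 (parallel) = (3*s^2 + 2*s - 4)/(3*s - 1)
Step 2. series reduction of (A1+A2), A3 = (-6*s^3 - 13*s^2 + 2*s + 12)/(9*s - 3)
T(s) is the step-2 result (common factors already cancelled). Leading coefficient of the denominator: 9. Divide through by 9 for the monic polynomial.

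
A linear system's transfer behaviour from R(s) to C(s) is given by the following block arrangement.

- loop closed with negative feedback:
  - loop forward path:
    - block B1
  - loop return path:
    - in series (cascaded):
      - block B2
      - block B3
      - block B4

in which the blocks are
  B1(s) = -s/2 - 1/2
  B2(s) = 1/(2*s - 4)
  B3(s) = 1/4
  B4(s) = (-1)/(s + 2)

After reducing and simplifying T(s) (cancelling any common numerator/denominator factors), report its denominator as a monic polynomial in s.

Reducing step by step:

Step 1: multiply B2, B3, B4 (series) = (-1)/(8*s^2 - 32)
Step 2: close the feedback loop around B1, (B2*B3*B4) = (-8*s^3 - 8*s^2 + 32*s + 32)/(16*s^2 + s - 63)
Step 2 gives the fully reduced T(s), with no common factor left to cancel. The denominator's leading coefficient is 16, so divide each of its coefficients by 16 to get the monic form.

Answer: s^2 + s/16 - 63/16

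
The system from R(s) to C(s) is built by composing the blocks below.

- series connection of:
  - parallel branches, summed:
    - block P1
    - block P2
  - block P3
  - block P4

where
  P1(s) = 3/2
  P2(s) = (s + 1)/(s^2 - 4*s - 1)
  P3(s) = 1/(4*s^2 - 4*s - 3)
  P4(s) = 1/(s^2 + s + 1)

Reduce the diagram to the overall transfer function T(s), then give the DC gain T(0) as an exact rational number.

Step 1. add P1, P2 (parallel) gives (3*s^2 - 10*s - 1)/(2*s^2 - 8*s - 2)
Step 2. cascade (P1+P2), P3, P4 gives (3*s^2 - 10*s - 1)/(8*s^6 - 32*s^5 - 14*s^4 + 10*s^3 + 56*s^2 + 38*s + 6)
Step 2 gives the overall T(s). Then T(0) = -1/6.

Final answer: -1/6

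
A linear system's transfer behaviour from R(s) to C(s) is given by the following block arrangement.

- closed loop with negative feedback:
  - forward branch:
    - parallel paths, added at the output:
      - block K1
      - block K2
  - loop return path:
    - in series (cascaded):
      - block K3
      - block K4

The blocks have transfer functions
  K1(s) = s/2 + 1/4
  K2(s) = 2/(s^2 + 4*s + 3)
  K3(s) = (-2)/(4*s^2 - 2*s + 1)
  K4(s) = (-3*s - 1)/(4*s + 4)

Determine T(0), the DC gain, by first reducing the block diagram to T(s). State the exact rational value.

First reduce the diagram to T(s).

[1] parallel reduction of K1, K2 = (2*s^3 + 9*s^2 + 10*s + 11)/(4*s^2 + 16*s + 12)
[2] combine K3, K4 in series = (3*s + 1)/(8*s^3 + 4*s^2 - 2*s + 2)
[3] reduce the feedback loop with forward (K1+K2) and return (K3*K4) = (16*s^6 + 80*s^5 + 112*s^4 + 114*s^3 + 42*s^2 - 2*s + 22)/(32*s^5 + 150*s^4 + 181*s^3 + 63*s^2 + 51*s + 35)
Step 3 gives the overall T(s). Then T(0) = 22/35.

Answer: 22/35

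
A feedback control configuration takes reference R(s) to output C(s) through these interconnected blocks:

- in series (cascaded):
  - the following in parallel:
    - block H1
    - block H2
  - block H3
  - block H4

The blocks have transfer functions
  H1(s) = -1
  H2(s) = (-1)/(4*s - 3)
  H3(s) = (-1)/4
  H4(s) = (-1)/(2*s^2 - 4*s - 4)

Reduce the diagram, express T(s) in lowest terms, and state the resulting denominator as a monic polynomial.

1. reduce the parallel group H1, H2; result (2 - 4*s)/(4*s - 3)
2. combine (H1+H2), H3, H4 in series; result (1 - 2*s)/(16*s^3 - 44*s^2 - 8*s + 24)
The result of step 2 is T(s) in lowest terms. Its denominator has leading coefficient 16; dividing the denominator through by 16 makes it monic.

Therefore the answer is s^3 - 11*s^2/4 - s/2 + 3/2.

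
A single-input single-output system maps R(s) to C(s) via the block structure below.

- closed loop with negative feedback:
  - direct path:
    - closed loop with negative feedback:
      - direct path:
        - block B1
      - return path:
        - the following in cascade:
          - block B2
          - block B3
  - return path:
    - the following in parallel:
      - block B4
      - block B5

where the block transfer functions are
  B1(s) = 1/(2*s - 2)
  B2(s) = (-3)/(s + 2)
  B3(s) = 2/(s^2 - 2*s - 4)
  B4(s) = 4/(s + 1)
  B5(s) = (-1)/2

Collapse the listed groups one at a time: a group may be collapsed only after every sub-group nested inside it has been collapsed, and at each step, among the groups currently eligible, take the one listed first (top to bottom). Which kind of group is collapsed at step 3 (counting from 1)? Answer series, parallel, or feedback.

(1) cascade B2, B3
(2) feedback reduction of B1, (B2*B3)
(3) sum the parallel branches B4, B5
(4) feedback reduction of [B1/(1+B1*(B2*B3))], (B4+B5)
Step 3 collapses a parallel group.

Answer: parallel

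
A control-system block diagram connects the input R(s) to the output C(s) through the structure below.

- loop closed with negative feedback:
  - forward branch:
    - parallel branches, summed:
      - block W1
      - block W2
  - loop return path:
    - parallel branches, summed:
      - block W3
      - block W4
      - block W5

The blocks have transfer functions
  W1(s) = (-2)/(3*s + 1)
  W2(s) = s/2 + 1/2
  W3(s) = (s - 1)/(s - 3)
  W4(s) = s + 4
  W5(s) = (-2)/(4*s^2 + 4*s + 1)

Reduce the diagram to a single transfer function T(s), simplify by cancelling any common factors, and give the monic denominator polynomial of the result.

Step 1 - add W1, W2 (parallel) gives (3*s^2 + 4*s - 3)/(6*s + 2)
Step 2 - parallel reduction of W3, W4, W5 gives (4*s^4 + 12*s^3 - 43*s^2 - 52*s - 7)/(4*s^3 - 8*s^2 - 11*s - 3)
Step 3 - close the feedback loop around (W1+W2), (W3+W4+W5) gives (12*s^5 - 8*s^4 - 77*s^3 - 29*s^2 + 21*s + 9)/(12*s^6 + 52*s^5 - 69*s^4 - 404*s^3 - 182*s^2 + 88*s + 15)
The result of step 3 is T(s) in lowest terms. Its denominator has leading coefficient 12; dividing the denominator through by 12 makes it monic.

Therefore the answer is s^6 + 13*s^5/3 - 23*s^4/4 - 101*s^3/3 - 91*s^2/6 + 22*s/3 + 5/4.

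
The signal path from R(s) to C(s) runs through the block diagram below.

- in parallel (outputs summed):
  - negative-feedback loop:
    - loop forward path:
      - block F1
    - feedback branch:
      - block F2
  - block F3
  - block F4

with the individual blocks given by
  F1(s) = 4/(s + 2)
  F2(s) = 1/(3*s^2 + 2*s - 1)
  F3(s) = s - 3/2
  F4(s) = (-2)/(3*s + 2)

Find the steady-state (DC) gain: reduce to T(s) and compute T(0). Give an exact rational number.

Answer: -9/2

Working:
Step 1 - reduce the feedback loop with forward F1 and return F2, giving (12*s^2 + 8*s - 4)/(3*s^3 + 8*s^2 + 3*s + 2)
Step 2 - sum the parallel branches [F1/(1+F1*F2)], F3, F4, giving (18*s^5 + 33*s^4 + 20*s^3 + 13*s^2 - 32*s - 36)/(18*s^4 + 60*s^3 + 50*s^2 + 24*s + 8)
DC gain: substitute s = 0 into T(s) from step 2: T(0) = -36/8 = -9/2.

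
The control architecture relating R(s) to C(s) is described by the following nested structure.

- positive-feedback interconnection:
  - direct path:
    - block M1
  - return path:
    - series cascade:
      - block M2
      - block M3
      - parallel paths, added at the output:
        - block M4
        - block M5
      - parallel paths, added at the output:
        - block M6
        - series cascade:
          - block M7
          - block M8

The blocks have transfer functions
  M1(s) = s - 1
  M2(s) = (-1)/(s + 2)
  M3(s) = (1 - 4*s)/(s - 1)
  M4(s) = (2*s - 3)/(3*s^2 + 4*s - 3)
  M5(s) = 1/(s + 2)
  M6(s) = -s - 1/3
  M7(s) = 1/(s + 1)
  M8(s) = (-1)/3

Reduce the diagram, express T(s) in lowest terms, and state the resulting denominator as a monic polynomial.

Step 1 - reduce the parallel group M4, M5 -> (5*s^2 + 5*s - 9)/(3*s^3 + 10*s^2 + 5*s - 6)
Step 2 - cascade M7, M8 -> (-1)/(3*s + 3)
Step 3 - combine M6, (M7*M8) in parallel -> (-3*s^2 - 4*s - 2)/(3*s + 3)
Step 4 - multiply M2, M3, (M4+M5), (M6+(M7*M8)) (series) -> (-60*s^5 - 125*s^4 + 23*s^3 + 107*s^2 + 46*s - 18)/(9*s^6 + 48*s^5 + 66*s^4 - 36*s^3 - 111*s^2 - 12*s + 36)
Step 5 - feedback reduction of M1, (M2*M3*(M4+M5)*(M6+(M7*M8))) -> (9*s^6 + 48*s^5 + 66*s^4 - 36*s^3 - 111*s^2 - 12*s + 36)/(69*s^5 + 182*s^4 + 100*s^3 - 20*s^2 - 70*s - 18)
Step 5 gives the fully reduced T(s), with no common factor left to cancel. The denominator's leading coefficient is 69, so divide each of its coefficients by 69 to get the monic form.

Therefore the answer is s^5 + 182*s^4/69 + 100*s^3/69 - 20*s^2/69 - 70*s/69 - 6/23.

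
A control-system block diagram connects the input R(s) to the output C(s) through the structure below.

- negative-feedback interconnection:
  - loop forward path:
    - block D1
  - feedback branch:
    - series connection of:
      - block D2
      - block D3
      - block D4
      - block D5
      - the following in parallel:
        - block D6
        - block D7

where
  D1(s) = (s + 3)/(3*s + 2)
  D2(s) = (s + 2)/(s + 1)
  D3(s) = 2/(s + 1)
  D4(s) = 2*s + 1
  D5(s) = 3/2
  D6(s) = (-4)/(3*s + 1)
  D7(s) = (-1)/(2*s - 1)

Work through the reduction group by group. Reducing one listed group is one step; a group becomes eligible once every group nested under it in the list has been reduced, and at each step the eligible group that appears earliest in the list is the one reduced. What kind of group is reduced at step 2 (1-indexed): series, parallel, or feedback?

Reducing step by step:

Step 1 - reduce the parallel group D6, D7
Step 2 - series reduction of D2, D3, D4, D5, (D6+D7)
Step 3 - close the feedback loop around D1, (D2*D3*D4*D5*(D6+D7))
So the answer for step 2 is series.

Answer: series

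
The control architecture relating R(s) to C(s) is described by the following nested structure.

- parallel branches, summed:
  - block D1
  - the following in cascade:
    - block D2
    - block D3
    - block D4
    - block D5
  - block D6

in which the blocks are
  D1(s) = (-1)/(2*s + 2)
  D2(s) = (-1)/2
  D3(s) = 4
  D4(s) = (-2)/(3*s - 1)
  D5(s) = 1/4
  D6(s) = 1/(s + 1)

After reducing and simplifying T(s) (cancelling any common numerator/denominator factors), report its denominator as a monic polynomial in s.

The answer is s^2 + 2*s/3 - 1/3.

Reasoning:
1. reduce the series chain D2, D3, D4, D5; result 1/(3*s - 1)
2. combine D1, (D2*D3*D4*D5), D6 in parallel; result (5*s + 1)/(6*s^2 + 4*s - 2)
No further cancellation is possible in the step-2 result, so that is T(s). Its denominator becomes monic after dividing by the leading coefficient 6.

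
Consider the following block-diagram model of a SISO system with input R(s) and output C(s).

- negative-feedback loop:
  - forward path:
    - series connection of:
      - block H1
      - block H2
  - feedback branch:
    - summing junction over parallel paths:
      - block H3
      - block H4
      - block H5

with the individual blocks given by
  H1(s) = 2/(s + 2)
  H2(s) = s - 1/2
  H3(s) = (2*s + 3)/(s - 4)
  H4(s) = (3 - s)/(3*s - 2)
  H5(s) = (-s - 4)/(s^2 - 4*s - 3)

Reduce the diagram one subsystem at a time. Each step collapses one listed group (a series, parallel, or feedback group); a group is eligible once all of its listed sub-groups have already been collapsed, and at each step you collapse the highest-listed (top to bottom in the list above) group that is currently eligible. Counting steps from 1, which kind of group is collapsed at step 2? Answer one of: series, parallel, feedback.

Step 1 - series reduction of H1, H2
Step 2 - parallel reduction of H3, H4, H5
Step 3 - reduce the feedback loop with forward (H1*H2) and return (H3+H4+H5)
So the answer for step 2 is parallel.

Final answer: parallel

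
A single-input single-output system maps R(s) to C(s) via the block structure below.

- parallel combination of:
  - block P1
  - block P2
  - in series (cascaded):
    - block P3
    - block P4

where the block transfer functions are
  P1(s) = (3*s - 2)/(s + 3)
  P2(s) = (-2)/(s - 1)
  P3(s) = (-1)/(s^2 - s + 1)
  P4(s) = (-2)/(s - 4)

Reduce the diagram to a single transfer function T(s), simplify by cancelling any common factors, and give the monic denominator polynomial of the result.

[1] series reduction of P3, P4 gives 2/(s^3 - 5*s^2 + 5*s - 4)
[2] reduce the parallel group P1, P2, (P3*P4) gives (3*s^5 - 22*s^4 + 46*s^3 - 25*s^2 + 12*s + 10)/(s^5 - 3*s^4 - 8*s^3 + 21*s^2 - 23*s + 12)
That last expression is T(s), already simplified, and its denominator is already monic.

Answer: s^5 - 3*s^4 - 8*s^3 + 21*s^2 - 23*s + 12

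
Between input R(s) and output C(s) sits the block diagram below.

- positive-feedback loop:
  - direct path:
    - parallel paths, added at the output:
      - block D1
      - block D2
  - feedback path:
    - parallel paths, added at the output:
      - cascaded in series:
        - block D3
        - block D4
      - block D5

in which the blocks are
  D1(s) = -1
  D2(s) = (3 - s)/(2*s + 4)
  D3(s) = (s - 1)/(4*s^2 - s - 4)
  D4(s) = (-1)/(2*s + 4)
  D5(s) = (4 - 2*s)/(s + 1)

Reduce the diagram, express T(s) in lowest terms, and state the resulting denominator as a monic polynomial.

Reducing step by step:

(1) combine D1, D2 in parallel -> (-3*s - 1)/(2*s + 4)
(2) multiply D3, D4 (series) -> (1 - s)/(8*s^3 + 14*s^2 - 12*s - 16)
(3) combine (D3*D4), D5 in parallel -> (-16*s^4 + 4*s^3 + 79*s^2 - 16*s - 63)/(8*s^4 + 22*s^3 + 2*s^2 - 28*s - 16)
(4) collapse the loop ((D1+D2) forward, ((D3*D4)+D5) return) -> (24*s^5 + 74*s^4 + 28*s^3 - 82*s^2 - 76*s - 16)/(32*s^5 - 72*s^4 - 333*s^3 + 17*s^2 + 349*s + 127)
The result of step 4 is T(s) in lowest terms. Its denominator has leading coefficient 32; dividing the denominator through by 32 makes it monic.

Answer: s^5 - 9*s^4/4 - 333*s^3/32 + 17*s^2/32 + 349*s/32 + 127/32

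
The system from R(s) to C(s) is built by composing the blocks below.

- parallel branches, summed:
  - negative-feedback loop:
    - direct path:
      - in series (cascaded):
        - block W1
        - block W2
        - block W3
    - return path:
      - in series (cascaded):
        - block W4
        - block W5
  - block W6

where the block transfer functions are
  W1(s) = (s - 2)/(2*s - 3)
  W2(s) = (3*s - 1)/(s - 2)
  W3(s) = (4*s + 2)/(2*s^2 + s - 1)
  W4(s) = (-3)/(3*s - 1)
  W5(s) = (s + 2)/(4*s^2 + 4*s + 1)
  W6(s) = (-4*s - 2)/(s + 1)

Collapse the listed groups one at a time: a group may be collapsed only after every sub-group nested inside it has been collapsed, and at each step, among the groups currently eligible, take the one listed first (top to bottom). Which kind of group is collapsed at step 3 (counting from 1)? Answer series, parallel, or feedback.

Answer: feedback

Working:
(1) series reduction of W1, W2, W3
(2) series reduction of W4, W5
(3) close the feedback loop around (W1*W2*W3), (W4*W5)
(4) sum the parallel branches [(W1*W2*W3)/(1+(W1*W2*W3)*(W4*W5))], W6
At step 3 the group reduced is feedback.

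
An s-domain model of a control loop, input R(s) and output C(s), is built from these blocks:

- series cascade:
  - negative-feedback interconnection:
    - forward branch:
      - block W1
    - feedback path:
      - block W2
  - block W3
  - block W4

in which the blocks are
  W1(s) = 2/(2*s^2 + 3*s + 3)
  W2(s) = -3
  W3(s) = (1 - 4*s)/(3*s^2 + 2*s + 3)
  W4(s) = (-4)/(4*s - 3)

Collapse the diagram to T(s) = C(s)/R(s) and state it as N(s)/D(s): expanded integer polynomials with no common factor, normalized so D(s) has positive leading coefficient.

First reduce the diagram to T(s).

[1] feedback reduction of W1, W2: 2/(2*s^2 + 3*s - 3)
[2] cascade [W1/(1+W1*W2)], W3, W4 - this is the overall T(s), already in the required normalized form

Answer: (32*s - 8)/(24*s^5 + 34*s^4 - 27*s^3 + 3*s^2 - 45*s + 27)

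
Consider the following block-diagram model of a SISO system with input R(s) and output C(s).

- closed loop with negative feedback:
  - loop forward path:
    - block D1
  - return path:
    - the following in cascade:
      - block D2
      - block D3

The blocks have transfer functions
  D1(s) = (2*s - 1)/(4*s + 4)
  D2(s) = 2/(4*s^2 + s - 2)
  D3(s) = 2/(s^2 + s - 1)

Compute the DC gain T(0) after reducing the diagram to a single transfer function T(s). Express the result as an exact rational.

Step 1: cascade D2, D3: 4/(4*s^4 + 5*s^3 - 5*s^2 - 3*s + 2)
Step 2: collapse the loop (D1 forward, (D2*D3) return): (8*s^5 + 6*s^4 - 15*s^3 - s^2 + 7*s - 2)/(16*s^5 + 36*s^4 - 32*s^2 + 4*s + 4)
That last expression is T(s); at s = 0 only the constant terms survive, so T(0) = -2/4 = -1/2.

Therefore the answer is -1/2.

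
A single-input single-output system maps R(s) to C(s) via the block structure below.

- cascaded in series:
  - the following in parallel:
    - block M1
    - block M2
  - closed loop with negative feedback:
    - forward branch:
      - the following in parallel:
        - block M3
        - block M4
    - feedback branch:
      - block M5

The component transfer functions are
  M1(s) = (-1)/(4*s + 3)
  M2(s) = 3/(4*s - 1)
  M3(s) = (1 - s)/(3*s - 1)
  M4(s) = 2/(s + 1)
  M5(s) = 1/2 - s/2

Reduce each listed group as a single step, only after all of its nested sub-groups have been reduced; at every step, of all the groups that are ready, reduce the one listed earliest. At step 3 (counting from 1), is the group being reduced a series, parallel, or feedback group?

[1] combine M1, M2 in parallel
[2] sum the parallel branches M3, M4
[3] apply the feedback formula to (M3+M4), M5
[4] reduce the series chain (M1+M2), [(M3+M4)/(1+(M3+M4)*M5)]
Step 3 collapses a feedback group.

Final answer: feedback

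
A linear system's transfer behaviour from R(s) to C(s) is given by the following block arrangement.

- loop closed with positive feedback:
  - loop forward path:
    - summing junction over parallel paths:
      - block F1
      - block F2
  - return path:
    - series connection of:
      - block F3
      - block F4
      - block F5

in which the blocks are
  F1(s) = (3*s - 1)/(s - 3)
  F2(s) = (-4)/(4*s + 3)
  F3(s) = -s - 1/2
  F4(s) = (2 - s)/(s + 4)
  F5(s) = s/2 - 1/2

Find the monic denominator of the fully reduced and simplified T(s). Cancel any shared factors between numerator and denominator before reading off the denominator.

Step 1: parallel reduction of F1, F2 -> (12*s^2 + s + 9)/(4*s^2 - 9*s - 9)
Step 2: cascade F3, F4, F5 -> (2*s^3 - 5*s^2 + s + 2)/(4*s + 16)
Step 3: apply the feedback formula to (F1+F2), (F3*F4*F5) -> (-48*s^3 - 196*s^2 - 52*s - 144)/(24*s^5 - 58*s^4 + 9*s^3 - 48*s^2 + 191*s + 162)
The result of step 3 is T(s) in lowest terms. Its denominator has leading coefficient 24; dividing the denominator through by 24 makes it monic.

Answer: s^5 - 29*s^4/12 + 3*s^3/8 - 2*s^2 + 191*s/24 + 27/4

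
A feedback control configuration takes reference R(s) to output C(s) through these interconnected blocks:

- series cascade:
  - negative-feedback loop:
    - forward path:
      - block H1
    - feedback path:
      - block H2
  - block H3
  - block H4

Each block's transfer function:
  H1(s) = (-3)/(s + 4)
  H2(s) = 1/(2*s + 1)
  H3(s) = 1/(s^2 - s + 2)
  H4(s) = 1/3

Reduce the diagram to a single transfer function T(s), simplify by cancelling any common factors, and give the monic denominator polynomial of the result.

[1] feedback reduction of H1, H2, giving (-6*s - 3)/(2*s^2 + 9*s + 1)
[2] multiply [H1/(1+H1*H2)], H3, H4 (series), giving (-2*s - 1)/(2*s^4 + 7*s^3 - 4*s^2 + 17*s + 2)
The result of step 2 is T(s) in lowest terms. Its denominator has leading coefficient 2; dividing the denominator through by 2 makes it monic.

Hence the answer: s^4 + 7*s^3/2 - 2*s^2 + 17*s/2 + 1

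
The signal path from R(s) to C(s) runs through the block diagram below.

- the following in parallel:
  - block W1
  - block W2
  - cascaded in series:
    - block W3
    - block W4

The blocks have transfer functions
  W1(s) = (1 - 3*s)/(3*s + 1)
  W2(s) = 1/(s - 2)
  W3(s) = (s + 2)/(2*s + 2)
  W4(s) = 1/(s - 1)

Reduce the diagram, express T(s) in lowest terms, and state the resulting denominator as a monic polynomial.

1. reduce the series chain W3, W4 -> (s + 2)/(2*s^2 - 2)
2. reduce the parallel group W1, W2, (W3*W4) -> (-6*s^4 + 23*s^3 + 5*s^2 - 32*s - 2)/(6*s^4 - 10*s^3 - 10*s^2 + 10*s + 4)
That last expression is T(s), already simplified. Scaling its denominator by 1/6 (the reciprocal of the leading coefficient) yields the monic denominator.

Answer: s^4 - 5*s^3/3 - 5*s^2/3 + 5*s/3 + 2/3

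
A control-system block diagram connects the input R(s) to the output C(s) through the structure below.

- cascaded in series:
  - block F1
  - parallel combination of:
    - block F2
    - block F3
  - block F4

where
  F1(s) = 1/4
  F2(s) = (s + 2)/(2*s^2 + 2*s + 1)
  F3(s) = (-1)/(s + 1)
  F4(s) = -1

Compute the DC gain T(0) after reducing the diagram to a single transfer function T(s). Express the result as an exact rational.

The answer is -1/4.

Reasoning:
Step 1 - add F2, F3 (parallel): (-s^2 + s + 1)/(2*s^3 + 4*s^2 + 3*s + 1)
Step 2 - combine F1, (F2+F3), F4 in series: (s^2 - s - 1)/(8*s^3 + 16*s^2 + 12*s + 4)
DC gain: substitute s = 0 into T(s) from step 2: T(0) = -1/4.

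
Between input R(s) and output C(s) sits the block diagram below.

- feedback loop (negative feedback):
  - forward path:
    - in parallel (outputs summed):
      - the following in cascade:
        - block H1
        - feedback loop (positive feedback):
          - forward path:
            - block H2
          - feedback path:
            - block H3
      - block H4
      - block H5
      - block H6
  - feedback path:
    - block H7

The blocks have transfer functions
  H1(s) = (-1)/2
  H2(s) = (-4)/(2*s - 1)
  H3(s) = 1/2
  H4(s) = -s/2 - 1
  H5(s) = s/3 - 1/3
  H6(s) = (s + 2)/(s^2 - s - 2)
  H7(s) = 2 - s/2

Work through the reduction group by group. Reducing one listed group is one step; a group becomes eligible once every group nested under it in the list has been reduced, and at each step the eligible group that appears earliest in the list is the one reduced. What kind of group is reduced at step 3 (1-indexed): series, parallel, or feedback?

1. feedback reduction of H2, H3
2. combine H1, [H2/(1-H2*H3)] in series
3. parallel reduction of (H1*[H2/(1-H2*H3)]), H4, H5, H6
4. reduce the feedback loop with forward ((H1*[H2/(1-H2*H3)])+H4+H5+H6) and return H7
At step 3 the group reduced is parallel.

Hence the answer: parallel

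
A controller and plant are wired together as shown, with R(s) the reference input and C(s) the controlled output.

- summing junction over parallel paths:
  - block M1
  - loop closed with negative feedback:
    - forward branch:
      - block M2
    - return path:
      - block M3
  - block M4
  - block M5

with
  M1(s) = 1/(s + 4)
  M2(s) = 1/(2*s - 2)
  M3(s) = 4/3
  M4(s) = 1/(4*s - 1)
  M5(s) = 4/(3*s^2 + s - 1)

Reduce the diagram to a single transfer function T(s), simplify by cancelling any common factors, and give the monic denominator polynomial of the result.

1. collapse the loop (M2 forward, M3 return), giving 3/(6*s - 2)
2. reduce the parallel group M1, [M2/(1+M2*M3)], M4, M5, giving (126*s^4 + 297*s^3 + 285*s^2 - 287*s + 50)/(72*s^5 + 270*s^4 - 104*s^3 - 112*s^2 + 62*s - 8)
No further cancellation is possible in the step-2 result, so that is T(s). Its denominator becomes monic after dividing by the leading coefficient 72.

Hence the answer: s^5 + 15*s^4/4 - 13*s^3/9 - 14*s^2/9 + 31*s/36 - 1/9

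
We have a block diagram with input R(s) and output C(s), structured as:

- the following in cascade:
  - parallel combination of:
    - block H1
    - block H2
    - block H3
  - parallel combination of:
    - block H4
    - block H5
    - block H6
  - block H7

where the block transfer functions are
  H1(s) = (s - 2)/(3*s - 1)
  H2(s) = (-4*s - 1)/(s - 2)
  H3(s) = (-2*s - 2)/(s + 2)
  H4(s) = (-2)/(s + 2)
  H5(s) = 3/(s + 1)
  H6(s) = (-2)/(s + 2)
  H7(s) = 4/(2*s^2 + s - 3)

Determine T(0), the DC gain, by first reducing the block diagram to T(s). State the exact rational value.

Reducing step by step:

Step 1. combine H1, H2, H3 in parallel, giving (-17*s^3 - 17*s^2 + 9*s + 6)/(3*s^3 - s^2 - 12*s + 4)
Step 2. parallel reduction of H4, H5, H6, giving (2 - s)/(s^2 + 3*s + 2)
Step 3. cascade (H1+H2+H3), (H4+H5+H6), H7, giving (68*s^3 + 68*s^2 - 36*s - 24)/(6*s^6 + 31*s^5 + 43*s^4 - 15*s^3 - 61*s^2 - 16*s + 12)
DC gain: substitute s = 0 into T(s) from step 3: T(0) = -24/12 = -2.

Answer: -2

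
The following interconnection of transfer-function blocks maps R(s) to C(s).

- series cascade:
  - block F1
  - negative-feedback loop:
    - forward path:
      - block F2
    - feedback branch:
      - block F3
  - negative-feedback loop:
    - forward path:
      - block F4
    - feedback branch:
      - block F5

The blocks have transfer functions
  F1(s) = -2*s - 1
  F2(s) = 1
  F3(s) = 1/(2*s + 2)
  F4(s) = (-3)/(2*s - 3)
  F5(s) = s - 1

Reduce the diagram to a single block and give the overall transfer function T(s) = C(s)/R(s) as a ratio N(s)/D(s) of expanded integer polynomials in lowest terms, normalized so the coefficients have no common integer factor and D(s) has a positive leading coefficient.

First reduce the diagram to T(s).

Step 1: reduce the feedback loop with forward F2 and return F3 -> (2*s + 2)/(2*s + 3)
Step 2: close the feedback loop around F4, F5 -> 3/s
Step 3: reduce the series chain F1, [F2/(1+F2*F3)], [F4/(1+F4*F5)] - this is the overall T(s), already in the required normalized form

Answer: (-12*s^2 - 18*s - 6)/(2*s^2 + 3*s)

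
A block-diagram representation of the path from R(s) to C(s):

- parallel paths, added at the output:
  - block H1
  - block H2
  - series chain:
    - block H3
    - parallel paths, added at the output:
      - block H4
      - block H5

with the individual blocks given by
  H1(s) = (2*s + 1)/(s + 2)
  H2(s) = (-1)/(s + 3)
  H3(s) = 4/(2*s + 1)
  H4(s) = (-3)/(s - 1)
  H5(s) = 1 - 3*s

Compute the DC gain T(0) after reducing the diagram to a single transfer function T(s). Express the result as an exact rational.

Step 1. sum the parallel branches H4, H5; result (-3*s^2 + 4*s - 4)/(s - 1)
Step 2. cascade H3, (H4+H5); result (-12*s^2 + 16*s - 16)/(2*s^2 - s - 1)
Step 3. combine H1, H2, (H3*(H4+H5)) in parallel; result (-8*s^4 - 34*s^3 - 14*s^2 + 9*s - 97)/(2*s^4 + 9*s^3 + 6*s^2 - 11*s - 6)
DC gain: substitute s = 0 into T(s) from step 3: T(0) = -97/(-6) = 97/6.

Therefore the answer is 97/6.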